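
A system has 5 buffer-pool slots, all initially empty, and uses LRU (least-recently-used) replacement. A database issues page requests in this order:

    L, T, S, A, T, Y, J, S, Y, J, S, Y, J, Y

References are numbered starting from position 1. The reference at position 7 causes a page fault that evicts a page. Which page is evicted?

L

pos 1: L -> miss, frames [L]
pos 2: T -> miss, frames [L, T]
pos 3: S -> miss, frames [L, T, S]
pos 4: A -> miss, frames [L, T, S, A]
pos 5: T -> hit
pos 6: Y -> miss, frames [L, S, A, T, Y]
pos 7: J -> miss, evict L, frames [S, A, T, Y, J]
At position 7, page L is evicted.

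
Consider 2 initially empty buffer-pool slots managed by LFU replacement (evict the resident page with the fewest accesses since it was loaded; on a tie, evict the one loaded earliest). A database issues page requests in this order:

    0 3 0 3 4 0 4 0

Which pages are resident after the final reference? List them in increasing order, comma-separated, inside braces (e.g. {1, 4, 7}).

0 -> fault, frames {0}
3 -> fault, frames {0,3}
0 -> hit
3 -> hit
4 -> fault, evict 0, frames {3,4}
0 -> fault, evict 4, frames {3,0}
4 -> fault, evict 0, frames {3,4}
0 -> fault, evict 4, frames {3,0}

{0, 3}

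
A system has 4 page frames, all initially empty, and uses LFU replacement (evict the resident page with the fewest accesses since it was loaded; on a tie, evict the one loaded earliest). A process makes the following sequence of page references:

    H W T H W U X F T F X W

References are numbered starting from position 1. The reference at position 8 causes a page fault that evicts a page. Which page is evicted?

pos 1: H: miss, frames (H)
pos 2: W: miss, frames (H W)
pos 3: T: miss, frames (H W T)
pos 4: H: hit
pos 5: W: hit
pos 6: U: miss, frames (H W T U)
pos 7: X: miss, evict T, frames (H W U X)
pos 8: F: miss, evict U, frames (H W X F)
At position 8, page U is evicted.

U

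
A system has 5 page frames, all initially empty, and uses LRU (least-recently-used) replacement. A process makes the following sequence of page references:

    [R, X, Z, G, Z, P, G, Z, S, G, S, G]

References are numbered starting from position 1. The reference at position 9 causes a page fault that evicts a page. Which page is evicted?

R

pos 1: R -> miss, frames [R]
pos 2: X -> miss, frames [R, X]
pos 3: Z -> miss, frames [R, X, Z]
pos 4: G -> miss, frames [R, X, Z, G]
pos 5: Z -> hit
pos 6: P -> miss, frames [R, X, G, Z, P]
pos 7: G -> hit
pos 8: Z -> hit
pos 9: S -> miss, evict R, frames [X, P, G, Z, S]
At position 9, page R is evicted.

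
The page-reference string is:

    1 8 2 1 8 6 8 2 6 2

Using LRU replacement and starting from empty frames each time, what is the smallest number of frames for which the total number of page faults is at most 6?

f=1: 10 faults
f=2: 8 faults
f=3: 5 faults
f=4: 4 faults
Smallest f with faults ≤ 6 is 3.

3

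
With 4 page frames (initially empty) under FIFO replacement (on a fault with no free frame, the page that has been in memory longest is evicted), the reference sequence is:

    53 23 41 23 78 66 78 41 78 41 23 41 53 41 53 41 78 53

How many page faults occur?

53 → fault, frames {53}
23 → fault, frames {53,23}
41 → fault, frames {53,23,41}
23 → hit
78 → fault, frames {53,23,41,78}
66 → fault, evict 53, frames {23,41,78,66}
78 → hit
41 → hit
78 → hit
41 → hit
23 → hit
41 → hit
53 → fault, evict 23, frames {41,78,66,53}
41 → hit
53 → hit
41 → hit
78 → hit
53 → hit
Page faults: 6.

6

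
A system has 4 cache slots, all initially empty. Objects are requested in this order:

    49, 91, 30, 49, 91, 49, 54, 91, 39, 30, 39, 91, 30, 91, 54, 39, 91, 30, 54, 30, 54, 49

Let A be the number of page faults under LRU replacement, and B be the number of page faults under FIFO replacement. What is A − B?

Under LRU: F F F . . . F . F F . . . . . . . . . . . F → 7 faults.
Under FIFO: F F F . . . F . F . . . . . . . . . . . . F → 6 faults.
A − B = 7 − 6 = 1.

1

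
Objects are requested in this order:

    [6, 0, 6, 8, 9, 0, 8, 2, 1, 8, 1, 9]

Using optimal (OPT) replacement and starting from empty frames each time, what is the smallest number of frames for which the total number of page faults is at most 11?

f=1: 12 faults
f=2: 8 faults
f=3: 6 faults
f=4: 6 faults
f=5: 6 faults
f=6: 6 faults
Smallest f with faults ≤ 11 is 2.

2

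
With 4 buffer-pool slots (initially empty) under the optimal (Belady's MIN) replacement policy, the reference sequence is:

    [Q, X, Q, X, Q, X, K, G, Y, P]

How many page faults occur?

6

Q: fault, frames (Q)
X: fault, frames (Q X)
Q: hit
X: hit
Q: hit
X: hit
K: fault, frames (Q X K)
G: fault, frames (Q X K G)
Y: fault, evict G, frames (Q X K Y)
P: fault, evict Y, frames (Q X K P)
Page faults: 6.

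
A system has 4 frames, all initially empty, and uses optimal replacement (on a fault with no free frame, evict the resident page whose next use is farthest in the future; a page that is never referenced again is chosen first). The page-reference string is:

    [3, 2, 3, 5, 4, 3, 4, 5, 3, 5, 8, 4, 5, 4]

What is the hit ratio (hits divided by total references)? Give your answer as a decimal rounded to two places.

3 -> fault, frames (3)
2 -> fault, frames (3 2)
3 -> hit
5 -> fault, frames (3 2 5)
4 -> fault, frames (3 2 5 4)
3 -> hit
4 -> hit
5 -> hit
3 -> hit
5 -> hit
8 -> fault, evict 2, frames (3 5 4 8)
4 -> hit
5 -> hit
4 -> hit
Hits: 9 of 14 references → 9/14 = 0.6429.

0.64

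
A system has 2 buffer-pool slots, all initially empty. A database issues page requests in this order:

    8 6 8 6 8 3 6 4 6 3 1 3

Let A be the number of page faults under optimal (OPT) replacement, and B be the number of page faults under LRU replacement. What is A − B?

-1

Under OPT: F F . . . F . F . F F . → 6 faults.
Under LRU: F F . . . F F F . F F . → 7 faults.
A − B = 6 − 7 = -1.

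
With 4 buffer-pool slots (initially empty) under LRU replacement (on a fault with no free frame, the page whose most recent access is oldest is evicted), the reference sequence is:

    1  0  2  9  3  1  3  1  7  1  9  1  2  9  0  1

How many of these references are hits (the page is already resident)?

7

1 → miss, frames (1)
0 → miss, frames (1 0)
2 → miss, frames (1 0 2)
9 → miss, frames (1 0 2 9)
3 → miss, evict 1, frames (0 2 9 3)
1 → miss, evict 0, frames (2 9 3 1)
3 → hit
1 → hit
7 → miss, evict 2, frames (9 3 1 7)
1 → hit
9 → hit
1 → hit
2 → miss, evict 3, frames (7 9 1 2)
9 → hit
0 → miss, evict 7, frames (1 2 9 0)
1 → hit
Hits: 7.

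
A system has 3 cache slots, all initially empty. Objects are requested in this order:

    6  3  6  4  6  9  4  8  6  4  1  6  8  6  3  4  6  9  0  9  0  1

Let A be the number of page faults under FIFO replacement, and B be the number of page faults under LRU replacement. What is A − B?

2

Under FIFO: F F . F . F . F F F F . F F F F . F F . . F → 15 faults.
Under LRU: F F . F . F . F F . F . F . F F . F F . . F → 13 faults.
A − B = 15 − 13 = 2.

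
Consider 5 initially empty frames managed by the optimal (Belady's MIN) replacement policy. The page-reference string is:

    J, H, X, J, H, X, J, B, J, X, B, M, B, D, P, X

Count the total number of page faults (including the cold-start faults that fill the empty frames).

J: fault, frames [J]
H: fault, frames [J, H]
X: fault, frames [J, H, X]
J: hit
H: hit
X: hit
J: hit
B: fault, frames [J, H, X, B]
J: hit
X: hit
B: hit
M: fault, frames [J, H, X, B, M]
B: hit
D: fault, evict M, frames [J, H, X, B, D]
P: fault, evict D, frames [J, H, X, B, P]
X: hit
Page faults: 7.

7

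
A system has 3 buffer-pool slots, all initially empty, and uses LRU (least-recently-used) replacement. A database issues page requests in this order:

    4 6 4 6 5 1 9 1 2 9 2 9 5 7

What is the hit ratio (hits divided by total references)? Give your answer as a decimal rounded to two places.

4 → fault, frames [4]
6 → fault, frames [4, 6]
4 → hit
6 → hit
5 → fault, frames [4, 6, 5]
1 → fault, evict 4, frames [6, 5, 1]
9 → fault, evict 6, frames [5, 1, 9]
1 → hit
2 → fault, evict 5, frames [9, 1, 2]
9 → hit
2 → hit
9 → hit
5 → fault, evict 1, frames [2, 9, 5]
7 → fault, evict 2, frames [9, 5, 7]
Hits: 6 of 14 references → 6/14 = 0.4286.

0.43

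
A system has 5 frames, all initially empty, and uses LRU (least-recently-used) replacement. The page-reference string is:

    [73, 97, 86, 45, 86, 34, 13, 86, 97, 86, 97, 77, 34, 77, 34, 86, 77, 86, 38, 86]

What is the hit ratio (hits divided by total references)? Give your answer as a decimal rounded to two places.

0.60

73 → miss, frames (73)
97 → miss, frames (73 97)
86 → miss, frames (73 97 86)
45 → miss, frames (73 97 86 45)
86 → hit
34 → miss, frames (73 97 45 86 34)
13 → miss, evict 73, frames (97 45 86 34 13)
86 → hit
97 → hit
86 → hit
97 → hit
77 → miss, evict 45, frames (34 13 86 97 77)
34 → hit
77 → hit
34 → hit
86 → hit
77 → hit
86 → hit
38 → miss, evict 13, frames (97 34 77 86 38)
86 → hit
Hits: 12 of 20 references → 12/20 = 0.6000.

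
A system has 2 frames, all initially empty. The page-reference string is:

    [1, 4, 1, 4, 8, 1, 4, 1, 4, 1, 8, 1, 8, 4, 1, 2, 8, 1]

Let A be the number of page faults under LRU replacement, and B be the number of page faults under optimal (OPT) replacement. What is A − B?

Under LRU: F F . . F F F . . . F . . F F F F F → 11 faults.
Under OPT: F F . . F . F . . . F . . F . F F . → 8 faults.
A − B = 11 − 8 = 3.

3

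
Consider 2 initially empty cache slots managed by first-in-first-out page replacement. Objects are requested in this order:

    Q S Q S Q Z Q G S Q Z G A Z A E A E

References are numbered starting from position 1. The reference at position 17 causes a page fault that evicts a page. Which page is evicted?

pos 1: Q: miss, frames (Q)
pos 2: S: miss, frames (Q S)
pos 3: Q: hit
pos 4: S: hit
pos 5: Q: hit
pos 6: Z: miss, evict Q, frames (S Z)
pos 7: Q: miss, evict S, frames (Z Q)
pos 8: G: miss, evict Z, frames (Q G)
pos 9: S: miss, evict Q, frames (G S)
pos 10: Q: miss, evict G, frames (S Q)
pos 11: Z: miss, evict S, frames (Q Z)
pos 12: G: miss, evict Q, frames (Z G)
pos 13: A: miss, evict Z, frames (G A)
pos 14: Z: miss, evict G, frames (A Z)
pos 15: A: hit
pos 16: E: miss, evict A, frames (Z E)
pos 17: A: miss, evict Z, frames (E A)
At position 17, page Z is evicted.

Z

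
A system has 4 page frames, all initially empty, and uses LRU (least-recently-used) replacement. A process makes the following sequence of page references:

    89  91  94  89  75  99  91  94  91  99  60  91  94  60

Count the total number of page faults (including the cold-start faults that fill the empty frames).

8

89: fault, frames {89}
91: fault, frames {89,91}
94: fault, frames {89,91,94}
89: hit
75: fault, frames {91,94,89,75}
99: fault, evict 91, frames {94,89,75,99}
91: fault, evict 94, frames {89,75,99,91}
94: fault, evict 89, frames {75,99,91,94}
91: hit
99: hit
60: fault, evict 75, frames {94,91,99,60}
91: hit
94: hit
60: hit
Page faults: 8.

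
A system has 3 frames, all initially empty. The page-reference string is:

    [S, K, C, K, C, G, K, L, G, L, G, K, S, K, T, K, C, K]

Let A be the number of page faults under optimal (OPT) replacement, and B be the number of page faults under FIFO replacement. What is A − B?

-2

Under OPT: F F F . . F . F . . . . F . F . F . → 8 faults.
Under FIFO: F F F . . F . F . . . F F . F . F F → 10 faults.
A − B = 8 − 10 = -2.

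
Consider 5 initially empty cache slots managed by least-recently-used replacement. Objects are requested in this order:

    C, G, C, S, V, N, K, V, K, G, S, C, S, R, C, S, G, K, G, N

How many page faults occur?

10

C: miss, frames {C}
G: miss, frames {C,G}
C: hit
S: miss, frames {G,C,S}
V: miss, frames {G,C,S,V}
N: miss, frames {G,C,S,V,N}
K: miss, evict G, frames {C,S,V,N,K}
V: hit
K: hit
G: miss, evict C, frames {S,N,V,K,G}
S: hit
C: miss, evict N, frames {V,K,G,S,C}
S: hit
R: miss, evict V, frames {K,G,C,S,R}
C: hit
S: hit
G: hit
K: hit
G: hit
N: miss, evict R, frames {C,S,K,G,N}
Page faults: 10.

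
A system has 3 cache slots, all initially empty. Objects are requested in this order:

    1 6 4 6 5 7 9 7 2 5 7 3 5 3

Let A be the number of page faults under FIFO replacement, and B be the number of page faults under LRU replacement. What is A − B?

Under FIFO: F F F . F F F . F F F F . . → 10 faults.
Under LRU: F F F . F F F . F F . F . . → 9 faults.
A − B = 10 − 9 = 1.

1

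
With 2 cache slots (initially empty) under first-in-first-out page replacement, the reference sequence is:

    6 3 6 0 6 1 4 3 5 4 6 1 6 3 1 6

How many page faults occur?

13

6 -> fault, frames {6}
3 -> fault, frames {6,3}
6 -> hit
0 -> fault, evict 6, frames {3,0}
6 -> fault, evict 3, frames {0,6}
1 -> fault, evict 0, frames {6,1}
4 -> fault, evict 6, frames {1,4}
3 -> fault, evict 1, frames {4,3}
5 -> fault, evict 4, frames {3,5}
4 -> fault, evict 3, frames {5,4}
6 -> fault, evict 5, frames {4,6}
1 -> fault, evict 4, frames {6,1}
6 -> hit
3 -> fault, evict 6, frames {1,3}
1 -> hit
6 -> fault, evict 1, frames {3,6}
Page faults: 13.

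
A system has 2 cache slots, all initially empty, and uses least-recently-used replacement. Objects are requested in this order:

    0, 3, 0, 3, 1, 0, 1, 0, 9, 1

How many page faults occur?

0 -> fault, frames [0]
3 -> fault, frames [0, 3]
0 -> hit
3 -> hit
1 -> fault, evict 0, frames [3, 1]
0 -> fault, evict 3, frames [1, 0]
1 -> hit
0 -> hit
9 -> fault, evict 1, frames [0, 9]
1 -> fault, evict 0, frames [9, 1]
Page faults: 6.

6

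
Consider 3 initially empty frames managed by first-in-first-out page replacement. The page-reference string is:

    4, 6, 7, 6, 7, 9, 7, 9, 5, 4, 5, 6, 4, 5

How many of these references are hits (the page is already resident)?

7

4 -> miss, frames (4)
6 -> miss, frames (4 6)
7 -> miss, frames (4 6 7)
6 -> hit
7 -> hit
9 -> miss, evict 4, frames (6 7 9)
7 -> hit
9 -> hit
5 -> miss, evict 6, frames (7 9 5)
4 -> miss, evict 7, frames (9 5 4)
5 -> hit
6 -> miss, evict 9, frames (5 4 6)
4 -> hit
5 -> hit
Hits: 7.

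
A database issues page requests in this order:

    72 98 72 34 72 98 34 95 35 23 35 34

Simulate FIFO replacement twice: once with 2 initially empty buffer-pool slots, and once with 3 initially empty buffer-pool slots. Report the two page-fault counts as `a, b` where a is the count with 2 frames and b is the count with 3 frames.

10, 7

2 frames: F F . F F F F F F F . F → 10 faults.
3 frames: F F . F . . . F F F . F → 7 faults.
7 < 10: adding a frame reduced faults, as is typical.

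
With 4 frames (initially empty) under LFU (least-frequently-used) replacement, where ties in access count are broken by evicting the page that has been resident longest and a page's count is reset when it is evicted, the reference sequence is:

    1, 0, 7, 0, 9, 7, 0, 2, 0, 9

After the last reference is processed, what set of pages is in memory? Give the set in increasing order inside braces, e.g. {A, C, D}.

1 → fault, frames (1)
0 → fault, frames (1 0)
7 → fault, frames (1 0 7)
0 → hit
9 → fault, frames (1 0 7 9)
7 → hit
0 → hit
2 → fault, evict 1, frames (0 7 9 2)
0 → hit
9 → hit

{0, 2, 7, 9}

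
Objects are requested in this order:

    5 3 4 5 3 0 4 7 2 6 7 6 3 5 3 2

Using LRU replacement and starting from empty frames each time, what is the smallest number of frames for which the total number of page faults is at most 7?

7

f=1: 16 faults
f=2: 14 faults
f=3: 11 faults
f=4: 10 faults
f=5: 9 faults
f=6: 8 faults
f=7: 7 faults
Smallest f with faults ≤ 7 is 7.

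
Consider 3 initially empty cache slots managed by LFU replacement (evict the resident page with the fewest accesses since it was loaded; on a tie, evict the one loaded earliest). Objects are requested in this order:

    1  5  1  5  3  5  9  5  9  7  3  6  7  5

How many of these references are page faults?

8

1: miss, frames [1]
5: miss, frames [1, 5]
1: hit
5: hit
3: miss, frames [1, 5, 3]
5: hit
9: miss, evict 3, frames [1, 5, 9]
5: hit
9: hit
7: miss, evict 1, frames [5, 9, 7]
3: miss, evict 7, frames [5, 9, 3]
6: miss, evict 3, frames [5, 9, 6]
7: miss, evict 6, frames [5, 9, 7]
5: hit
Page faults: 8.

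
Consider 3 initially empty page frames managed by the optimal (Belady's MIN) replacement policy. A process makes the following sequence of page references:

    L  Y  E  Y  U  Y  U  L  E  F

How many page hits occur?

4

L: fault, frames {L}
Y: fault, frames {L,Y}
E: fault, frames {L,Y,E}
Y: hit
U: fault, evict E, frames {L,Y,U}
Y: hit
U: hit
L: hit
E: fault, evict U, frames {L,Y,E}
F: fault, evict E, frames {L,Y,F}
Hits: 4.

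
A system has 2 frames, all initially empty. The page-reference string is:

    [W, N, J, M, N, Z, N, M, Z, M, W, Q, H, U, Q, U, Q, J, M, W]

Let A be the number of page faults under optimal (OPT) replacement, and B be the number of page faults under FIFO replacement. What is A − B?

-2

Under OPT: F F F F . F . F . . F F F F . . . F F F → 13 faults.
Under FIFO: F F F F F F . F . . F F F F F . . F F F → 15 faults.
A − B = 13 − 15 = -2.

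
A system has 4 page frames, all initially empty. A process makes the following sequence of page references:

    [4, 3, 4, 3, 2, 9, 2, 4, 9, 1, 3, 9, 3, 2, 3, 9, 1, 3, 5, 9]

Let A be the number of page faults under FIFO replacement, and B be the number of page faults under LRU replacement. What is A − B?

Under FIFO: F F . . F F . . . F . . . . . . . . F . → 6 faults.
Under LRU: F F . . F F . . . F F . . F . . . . F . → 8 faults.
A − B = 6 − 8 = -2.

-2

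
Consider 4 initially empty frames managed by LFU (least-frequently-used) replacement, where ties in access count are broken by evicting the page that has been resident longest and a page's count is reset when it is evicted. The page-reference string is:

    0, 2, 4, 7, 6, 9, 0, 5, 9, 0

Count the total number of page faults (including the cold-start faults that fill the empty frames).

0 → miss, frames [0]
2 → miss, frames [0, 2]
4 → miss, frames [0, 2, 4]
7 → miss, frames [0, 2, 4, 7]
6 → miss, evict 0, frames [2, 4, 7, 6]
9 → miss, evict 2, frames [4, 7, 6, 9]
0 → miss, evict 4, frames [7, 6, 9, 0]
5 → miss, evict 7, frames [6, 9, 0, 5]
9 → hit
0 → hit
Page faults: 8.

8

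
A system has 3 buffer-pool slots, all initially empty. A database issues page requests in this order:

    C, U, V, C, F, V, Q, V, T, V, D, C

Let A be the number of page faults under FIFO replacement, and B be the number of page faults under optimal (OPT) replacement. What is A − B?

Under FIFO: F F F . F . F . F F F F → 9 faults.
Under OPT: F F F . F . F . F . F . → 7 faults.
A − B = 9 − 7 = 2.

2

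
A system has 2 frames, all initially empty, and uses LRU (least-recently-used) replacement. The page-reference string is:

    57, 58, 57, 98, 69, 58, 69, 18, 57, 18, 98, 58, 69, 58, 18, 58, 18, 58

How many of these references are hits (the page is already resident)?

7

57: fault, frames {57}
58: fault, frames {57,58}
57: hit
98: fault, evict 58, frames {57,98}
69: fault, evict 57, frames {98,69}
58: fault, evict 98, frames {69,58}
69: hit
18: fault, evict 58, frames {69,18}
57: fault, evict 69, frames {18,57}
18: hit
98: fault, evict 57, frames {18,98}
58: fault, evict 18, frames {98,58}
69: fault, evict 98, frames {58,69}
58: hit
18: fault, evict 69, frames {58,18}
58: hit
18: hit
58: hit
Hits: 7.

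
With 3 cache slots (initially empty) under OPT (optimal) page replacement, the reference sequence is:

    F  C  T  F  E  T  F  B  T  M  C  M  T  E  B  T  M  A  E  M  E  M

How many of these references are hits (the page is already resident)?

F -> fault, frames (F)
C -> fault, frames (F C)
T -> fault, frames (F C T)
F -> hit
E -> fault, evict C, frames (F T E)
T -> hit
F -> hit
B -> fault, evict F, frames (T E B)
T -> hit
M -> fault, evict B, frames (T E M)
C -> fault, evict E, frames (T M C)
M -> hit
T -> hit
E -> fault, evict C, frames (T M E)
B -> fault, evict E, frames (T M B)
T -> hit
M -> hit
A -> fault, evict B, frames (T M A)
E -> fault, evict A, frames (T M E)
M -> hit
E -> hit
M -> hit
Hits: 11.

11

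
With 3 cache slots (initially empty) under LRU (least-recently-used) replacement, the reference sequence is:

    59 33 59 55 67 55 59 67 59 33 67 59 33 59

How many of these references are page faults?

59 -> miss, frames {59}
33 -> miss, frames {59,33}
59 -> hit
55 -> miss, frames {33,59,55}
67 -> miss, evict 33, frames {59,55,67}
55 -> hit
59 -> hit
67 -> hit
59 -> hit
33 -> miss, evict 55, frames {67,59,33}
67 -> hit
59 -> hit
33 -> hit
59 -> hit
Page faults: 5.

5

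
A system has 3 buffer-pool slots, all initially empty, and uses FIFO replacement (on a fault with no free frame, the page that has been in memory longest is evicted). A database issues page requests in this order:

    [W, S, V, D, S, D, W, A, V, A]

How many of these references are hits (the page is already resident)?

3

W -> miss, frames (W)
S -> miss, frames (W S)
V -> miss, frames (W S V)
D -> miss, evict W, frames (S V D)
S -> hit
D -> hit
W -> miss, evict S, frames (V D W)
A -> miss, evict V, frames (D W A)
V -> miss, evict D, frames (W A V)
A -> hit
Hits: 3.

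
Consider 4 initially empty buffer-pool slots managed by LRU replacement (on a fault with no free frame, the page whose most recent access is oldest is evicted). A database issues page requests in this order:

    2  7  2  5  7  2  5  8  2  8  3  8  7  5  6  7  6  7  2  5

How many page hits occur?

11

2 -> miss, frames {2}
7 -> miss, frames {2,7}
2 -> hit
5 -> miss, frames {7,2,5}
7 -> hit
2 -> hit
5 -> hit
8 -> miss, frames {7,2,5,8}
2 -> hit
8 -> hit
3 -> miss, evict 7, frames {5,2,8,3}
8 -> hit
7 -> miss, evict 5, frames {2,3,8,7}
5 -> miss, evict 2, frames {3,8,7,5}
6 -> miss, evict 3, frames {8,7,5,6}
7 -> hit
6 -> hit
7 -> hit
2 -> miss, evict 8, frames {5,6,7,2}
5 -> hit
Hits: 11.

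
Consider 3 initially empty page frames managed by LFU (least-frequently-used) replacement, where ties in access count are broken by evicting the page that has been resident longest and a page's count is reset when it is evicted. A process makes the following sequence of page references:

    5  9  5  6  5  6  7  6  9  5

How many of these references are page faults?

5

5 -> fault, frames [5]
9 -> fault, frames [5, 9]
5 -> hit
6 -> fault, frames [5, 9, 6]
5 -> hit
6 -> hit
7 -> fault, evict 9, frames [5, 6, 7]
6 -> hit
9 -> fault, evict 7, frames [5, 6, 9]
5 -> hit
Page faults: 5.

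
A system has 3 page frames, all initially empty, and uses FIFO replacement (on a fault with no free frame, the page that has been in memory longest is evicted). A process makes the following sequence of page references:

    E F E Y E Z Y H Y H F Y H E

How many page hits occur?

6

E -> fault, frames (E)
F -> fault, frames (E F)
E -> hit
Y -> fault, frames (E F Y)
E -> hit
Z -> fault, evict E, frames (F Y Z)
Y -> hit
H -> fault, evict F, frames (Y Z H)
Y -> hit
H -> hit
F -> fault, evict Y, frames (Z H F)
Y -> fault, evict Z, frames (H F Y)
H -> hit
E -> fault, evict H, frames (F Y E)
Hits: 6.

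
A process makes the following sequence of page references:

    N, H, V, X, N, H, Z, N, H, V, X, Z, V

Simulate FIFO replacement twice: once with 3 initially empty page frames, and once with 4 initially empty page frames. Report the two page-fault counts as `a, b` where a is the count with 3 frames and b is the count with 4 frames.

9, 10

3 frames: F F F F F F F . . F F . . → 9 faults.
4 frames: F F F F . . F F F F F F . → 10 faults.
10 > 9: adding a frame increased faults — Belady's anomaly.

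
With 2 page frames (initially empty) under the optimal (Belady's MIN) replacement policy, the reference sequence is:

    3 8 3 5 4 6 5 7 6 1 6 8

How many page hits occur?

3 -> miss, frames (3)
8 -> miss, frames (3 8)
3 -> hit
5 -> miss, evict 3, frames (8 5)
4 -> miss, evict 8, frames (5 4)
6 -> miss, evict 4, frames (5 6)
5 -> hit
7 -> miss, evict 5, frames (6 7)
6 -> hit
1 -> miss, evict 7, frames (6 1)
6 -> hit
8 -> miss, evict 1, frames (6 8)
Hits: 4.

4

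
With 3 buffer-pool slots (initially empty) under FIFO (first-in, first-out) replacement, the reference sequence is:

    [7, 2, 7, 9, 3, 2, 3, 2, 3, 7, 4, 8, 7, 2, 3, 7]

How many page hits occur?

6

7 -> miss, frames (7)
2 -> miss, frames (7 2)
7 -> hit
9 -> miss, frames (7 2 9)
3 -> miss, evict 7, frames (2 9 3)
2 -> hit
3 -> hit
2 -> hit
3 -> hit
7 -> miss, evict 2, frames (9 3 7)
4 -> miss, evict 9, frames (3 7 4)
8 -> miss, evict 3, frames (7 4 8)
7 -> hit
2 -> miss, evict 7, frames (4 8 2)
3 -> miss, evict 4, frames (8 2 3)
7 -> miss, evict 8, frames (2 3 7)
Hits: 6.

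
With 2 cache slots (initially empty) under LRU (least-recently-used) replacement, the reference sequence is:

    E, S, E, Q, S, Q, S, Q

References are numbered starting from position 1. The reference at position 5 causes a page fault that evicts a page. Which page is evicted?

pos 1: E → fault, frames {E}
pos 2: S → fault, frames {E,S}
pos 3: E → hit
pos 4: Q → fault, evict S, frames {E,Q}
pos 5: S → fault, evict E, frames {Q,S}
At position 5, page E is evicted.

E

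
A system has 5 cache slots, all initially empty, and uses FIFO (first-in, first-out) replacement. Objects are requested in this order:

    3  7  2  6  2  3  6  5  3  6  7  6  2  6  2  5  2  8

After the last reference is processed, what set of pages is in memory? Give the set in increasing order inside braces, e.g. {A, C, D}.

{2, 5, 6, 7, 8}

3 → fault, frames [3]
7 → fault, frames [3, 7]
2 → fault, frames [3, 7, 2]
6 → fault, frames [3, 7, 2, 6]
2 → hit
3 → hit
6 → hit
5 → fault, frames [3, 7, 2, 6, 5]
3 → hit
6 → hit
7 → hit
6 → hit
2 → hit
6 → hit
2 → hit
5 → hit
2 → hit
8 → fault, evict 3, frames [7, 2, 6, 5, 8]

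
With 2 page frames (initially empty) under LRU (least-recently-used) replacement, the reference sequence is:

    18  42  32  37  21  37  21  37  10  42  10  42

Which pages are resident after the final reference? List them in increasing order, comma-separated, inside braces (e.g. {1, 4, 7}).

{10, 42}

18 -> miss, frames {18}
42 -> miss, frames {18,42}
32 -> miss, evict 18, frames {42,32}
37 -> miss, evict 42, frames {32,37}
21 -> miss, evict 32, frames {37,21}
37 -> hit
21 -> hit
37 -> hit
10 -> miss, evict 21, frames {37,10}
42 -> miss, evict 37, frames {10,42}
10 -> hit
42 -> hit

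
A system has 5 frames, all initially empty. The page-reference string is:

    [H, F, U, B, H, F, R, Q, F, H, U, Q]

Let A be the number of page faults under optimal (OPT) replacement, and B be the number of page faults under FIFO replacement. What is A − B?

Under OPT: F F F F . . F F . . . . → 6 faults.
Under FIFO: F F F F . . F F . F . . → 7 faults.
A − B = 6 − 7 = -1.

-1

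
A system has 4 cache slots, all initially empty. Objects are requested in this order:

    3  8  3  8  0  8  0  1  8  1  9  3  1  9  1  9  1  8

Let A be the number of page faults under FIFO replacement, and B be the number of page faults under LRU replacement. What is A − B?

1

Under FIFO: F F . . F . . F . . F F . . . . . F → 7 faults.
Under LRU: F F . . F . . F . . F F . . . . . . → 6 faults.
A − B = 7 − 6 = 1.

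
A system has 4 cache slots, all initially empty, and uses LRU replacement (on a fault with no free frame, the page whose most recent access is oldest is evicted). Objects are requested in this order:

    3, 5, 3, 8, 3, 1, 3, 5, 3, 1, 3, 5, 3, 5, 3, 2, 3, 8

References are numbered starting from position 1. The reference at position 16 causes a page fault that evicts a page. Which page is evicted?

pos 1: 3 -> miss, frames [3]
pos 2: 5 -> miss, frames [3, 5]
pos 3: 3 -> hit
pos 4: 8 -> miss, frames [5, 3, 8]
pos 5: 3 -> hit
pos 6: 1 -> miss, frames [5, 8, 3, 1]
pos 7: 3 -> hit
pos 8: 5 -> hit
pos 9: 3 -> hit
pos 10: 1 -> hit
pos 11: 3 -> hit
pos 12: 5 -> hit
pos 13: 3 -> hit
pos 14: 5 -> hit
pos 15: 3 -> hit
pos 16: 2 -> miss, evict 8, frames [1, 5, 3, 2]
At position 16, page 8 is evicted.

8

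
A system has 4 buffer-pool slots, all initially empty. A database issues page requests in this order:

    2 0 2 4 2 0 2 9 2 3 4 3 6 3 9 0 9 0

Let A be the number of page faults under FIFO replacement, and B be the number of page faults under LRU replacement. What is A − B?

Under FIFO: F F . F . . . F . F . . F . . F . . → 7 faults.
Under LRU: F F . F . . . F . F F . F . F F . . → 9 faults.
A − B = 7 − 9 = -2.

-2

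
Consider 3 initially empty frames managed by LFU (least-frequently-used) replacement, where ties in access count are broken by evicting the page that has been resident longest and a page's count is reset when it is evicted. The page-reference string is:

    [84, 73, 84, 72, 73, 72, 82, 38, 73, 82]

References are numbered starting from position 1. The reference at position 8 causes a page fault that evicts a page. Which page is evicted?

82

pos 1: 84 -> miss, frames [84]
pos 2: 73 -> miss, frames [84, 73]
pos 3: 84 -> hit
pos 4: 72 -> miss, frames [84, 73, 72]
pos 5: 73 -> hit
pos 6: 72 -> hit
pos 7: 82 -> miss, evict 84, frames [73, 72, 82]
pos 8: 38 -> miss, evict 82, frames [73, 72, 38]
At position 8, page 82 is evicted.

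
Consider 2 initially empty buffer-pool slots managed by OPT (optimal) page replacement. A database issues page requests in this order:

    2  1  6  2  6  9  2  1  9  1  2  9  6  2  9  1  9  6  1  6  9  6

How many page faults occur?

11

2 → fault, frames (2)
1 → fault, frames (2 1)
6 → fault, evict 1, frames (2 6)
2 → hit
6 → hit
9 → fault, evict 6, frames (2 9)
2 → hit
1 → fault, evict 2, frames (9 1)
9 → hit
1 → hit
2 → fault, evict 1, frames (9 2)
9 → hit
6 → fault, evict 9, frames (2 6)
2 → hit
9 → fault, evict 2, frames (6 9)
1 → fault, evict 6, frames (9 1)
9 → hit
6 → fault, evict 9, frames (1 6)
1 → hit
6 → hit
9 → fault, evict 1, frames (6 9)
6 → hit
Page faults: 11.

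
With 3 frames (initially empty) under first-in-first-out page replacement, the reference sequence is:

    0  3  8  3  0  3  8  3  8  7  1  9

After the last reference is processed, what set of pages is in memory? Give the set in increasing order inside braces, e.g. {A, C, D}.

{1, 7, 9}

0 -> miss, frames {0}
3 -> miss, frames {0,3}
8 -> miss, frames {0,3,8}
3 -> hit
0 -> hit
3 -> hit
8 -> hit
3 -> hit
8 -> hit
7 -> miss, evict 0, frames {3,8,7}
1 -> miss, evict 3, frames {8,7,1}
9 -> miss, evict 8, frames {7,1,9}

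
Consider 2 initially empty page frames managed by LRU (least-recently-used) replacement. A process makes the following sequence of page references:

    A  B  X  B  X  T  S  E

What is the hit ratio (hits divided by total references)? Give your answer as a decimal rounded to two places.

0.25

A → miss, frames {A}
B → miss, frames {A,B}
X → miss, evict A, frames {B,X}
B → hit
X → hit
T → miss, evict B, frames {X,T}
S → miss, evict X, frames {T,S}
E → miss, evict T, frames {S,E}
Hits: 2 of 8 references → 2/8 = 0.2500.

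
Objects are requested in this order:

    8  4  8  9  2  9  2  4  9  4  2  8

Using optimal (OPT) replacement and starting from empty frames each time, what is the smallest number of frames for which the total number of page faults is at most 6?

f=1: 12 faults
f=2: 7 faults
f=3: 5 faults
f=4: 4 faults
Smallest f with faults ≤ 6 is 3.

3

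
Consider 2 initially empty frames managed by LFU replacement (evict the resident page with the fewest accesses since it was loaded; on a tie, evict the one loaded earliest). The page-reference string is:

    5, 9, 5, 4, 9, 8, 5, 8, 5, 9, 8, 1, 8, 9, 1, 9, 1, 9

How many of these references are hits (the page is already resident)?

5: fault, frames (5)
9: fault, frames (5 9)
5: hit
4: fault, evict 9, frames (5 4)
9: fault, evict 4, frames (5 9)
8: fault, evict 9, frames (5 8)
5: hit
8: hit
5: hit
9: fault, evict 8, frames (5 9)
8: fault, evict 9, frames (5 8)
1: fault, evict 8, frames (5 1)
8: fault, evict 1, frames (5 8)
9: fault, evict 8, frames (5 9)
1: fault, evict 9, frames (5 1)
9: fault, evict 1, frames (5 9)
1: fault, evict 9, frames (5 1)
9: fault, evict 1, frames (5 9)
Hits: 4.

4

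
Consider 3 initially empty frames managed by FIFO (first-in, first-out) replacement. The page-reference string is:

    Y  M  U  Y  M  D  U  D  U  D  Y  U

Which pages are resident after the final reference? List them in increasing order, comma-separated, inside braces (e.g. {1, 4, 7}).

Y → miss, frames [Y]
M → miss, frames [Y, M]
U → miss, frames [Y, M, U]
Y → hit
M → hit
D → miss, evict Y, frames [M, U, D]
U → hit
D → hit
U → hit
D → hit
Y → miss, evict M, frames [U, D, Y]
U → hit

{D, U, Y}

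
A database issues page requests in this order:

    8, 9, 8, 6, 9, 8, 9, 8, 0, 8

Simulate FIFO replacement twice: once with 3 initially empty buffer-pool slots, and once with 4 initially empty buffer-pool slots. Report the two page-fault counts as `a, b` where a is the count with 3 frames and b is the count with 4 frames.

3 frames: F F . F . . . . F F → 5 faults.
4 frames: F F . F . . . . F . → 4 faults.
4 < 5: adding a frame reduced faults, as is typical.

5, 4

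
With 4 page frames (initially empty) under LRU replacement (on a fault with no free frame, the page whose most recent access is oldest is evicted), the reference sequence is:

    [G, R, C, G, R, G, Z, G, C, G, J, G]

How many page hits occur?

7

G → miss, frames {G}
R → miss, frames {G,R}
C → miss, frames {G,R,C}
G → hit
R → hit
G → hit
Z → miss, frames {C,R,G,Z}
G → hit
C → hit
G → hit
J → miss, evict R, frames {Z,C,G,J}
G → hit
Hits: 7.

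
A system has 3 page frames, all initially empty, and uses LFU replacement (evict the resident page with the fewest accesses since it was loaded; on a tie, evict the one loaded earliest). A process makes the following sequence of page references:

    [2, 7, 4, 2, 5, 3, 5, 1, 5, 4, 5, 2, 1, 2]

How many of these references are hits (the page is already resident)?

6

2 → miss, frames {2}
7 → miss, frames {2,7}
4 → miss, frames {2,7,4}
2 → hit
5 → miss, evict 7, frames {2,4,5}
3 → miss, evict 4, frames {2,5,3}
5 → hit
1 → miss, evict 3, frames {2,5,1}
5 → hit
4 → miss, evict 1, frames {2,5,4}
5 → hit
2 → hit
1 → miss, evict 4, frames {2,5,1}
2 → hit
Hits: 6.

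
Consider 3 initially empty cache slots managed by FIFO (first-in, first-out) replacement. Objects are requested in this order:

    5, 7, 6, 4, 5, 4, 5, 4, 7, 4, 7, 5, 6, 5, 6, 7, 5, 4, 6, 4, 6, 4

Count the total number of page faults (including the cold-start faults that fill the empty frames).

8

5 → miss, frames [5]
7 → miss, frames [5, 7]
6 → miss, frames [5, 7, 6]
4 → miss, evict 5, frames [7, 6, 4]
5 → miss, evict 7, frames [6, 4, 5]
4 → hit
5 → hit
4 → hit
7 → miss, evict 6, frames [4, 5, 7]
4 → hit
7 → hit
5 → hit
6 → miss, evict 4, frames [5, 7, 6]
5 → hit
6 → hit
7 → hit
5 → hit
4 → miss, evict 5, frames [7, 6, 4]
6 → hit
4 → hit
6 → hit
4 → hit
Page faults: 8.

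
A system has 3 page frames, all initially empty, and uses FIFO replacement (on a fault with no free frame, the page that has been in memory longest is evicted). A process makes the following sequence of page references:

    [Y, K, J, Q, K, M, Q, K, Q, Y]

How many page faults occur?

Y: miss, frames (Y)
K: miss, frames (Y K)
J: miss, frames (Y K J)
Q: miss, evict Y, frames (K J Q)
K: hit
M: miss, evict K, frames (J Q M)
Q: hit
K: miss, evict J, frames (Q M K)
Q: hit
Y: miss, evict Q, frames (M K Y)
Page faults: 7.

7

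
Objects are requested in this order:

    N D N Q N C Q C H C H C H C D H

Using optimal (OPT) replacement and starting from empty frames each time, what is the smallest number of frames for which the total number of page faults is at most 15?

f=1: 16 faults
f=2: 6 faults
f=3: 5 faults
f=4: 5 faults
f=5: 5 faults
Smallest f with faults ≤ 15 is 2.

2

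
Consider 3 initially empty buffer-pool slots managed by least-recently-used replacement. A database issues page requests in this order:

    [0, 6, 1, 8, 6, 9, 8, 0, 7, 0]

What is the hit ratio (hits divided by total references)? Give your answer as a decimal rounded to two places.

0: miss, frames {0}
6: miss, frames {0,6}
1: miss, frames {0,6,1}
8: miss, evict 0, frames {6,1,8}
6: hit
9: miss, evict 1, frames {8,6,9}
8: hit
0: miss, evict 6, frames {9,8,0}
7: miss, evict 9, frames {8,0,7}
0: hit
Hits: 3 of 10 references → 3/10 = 0.3000.

0.30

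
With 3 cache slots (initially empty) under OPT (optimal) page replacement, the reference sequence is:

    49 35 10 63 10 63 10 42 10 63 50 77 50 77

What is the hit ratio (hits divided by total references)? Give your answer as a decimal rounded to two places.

0.50

49 → miss, frames (49)
35 → miss, frames (49 35)
10 → miss, frames (49 35 10)
63 → miss, evict 35, frames (49 10 63)
10 → hit
63 → hit
10 → hit
42 → miss, evict 49, frames (10 63 42)
10 → hit
63 → hit
50 → miss, evict 42, frames (10 63 50)
77 → miss, evict 63, frames (10 50 77)
50 → hit
77 → hit
Hits: 7 of 14 references → 7/14 = 0.5000.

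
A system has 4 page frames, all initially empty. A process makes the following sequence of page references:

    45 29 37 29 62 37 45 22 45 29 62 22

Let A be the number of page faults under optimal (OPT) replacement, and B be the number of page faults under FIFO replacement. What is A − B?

-2

Under OPT: F F F . F . . F . . . . → 5 faults.
Under FIFO: F F F . F . . F F F . . → 7 faults.
A − B = 5 − 7 = -2.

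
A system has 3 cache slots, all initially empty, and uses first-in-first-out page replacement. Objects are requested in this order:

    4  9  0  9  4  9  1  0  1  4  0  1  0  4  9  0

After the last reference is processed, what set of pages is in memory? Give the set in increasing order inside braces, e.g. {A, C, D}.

4 → miss, frames [4]
9 → miss, frames [4, 9]
0 → miss, frames [4, 9, 0]
9 → hit
4 → hit
9 → hit
1 → miss, evict 4, frames [9, 0, 1]
0 → hit
1 → hit
4 → miss, evict 9, frames [0, 1, 4]
0 → hit
1 → hit
0 → hit
4 → hit
9 → miss, evict 0, frames [1, 4, 9]
0 → miss, evict 1, frames [4, 9, 0]

{0, 4, 9}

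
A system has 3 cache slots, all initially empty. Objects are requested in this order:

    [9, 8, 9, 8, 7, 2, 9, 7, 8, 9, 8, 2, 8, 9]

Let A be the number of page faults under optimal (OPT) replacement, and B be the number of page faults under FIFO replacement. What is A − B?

-1

Under OPT: F F . . F F . . F . . . . . → 5 faults.
Under FIFO: F F . . F F F . F . . . . . → 6 faults.
A − B = 5 − 6 = -1.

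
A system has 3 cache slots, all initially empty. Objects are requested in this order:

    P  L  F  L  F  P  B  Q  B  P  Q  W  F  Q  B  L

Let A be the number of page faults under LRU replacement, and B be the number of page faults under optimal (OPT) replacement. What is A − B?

Under LRU: F F F . . . F F . . . F F . F F → 9 faults.
Under OPT: F F F . . . F F . . . F F . . F → 8 faults.
A − B = 9 − 8 = 1.

1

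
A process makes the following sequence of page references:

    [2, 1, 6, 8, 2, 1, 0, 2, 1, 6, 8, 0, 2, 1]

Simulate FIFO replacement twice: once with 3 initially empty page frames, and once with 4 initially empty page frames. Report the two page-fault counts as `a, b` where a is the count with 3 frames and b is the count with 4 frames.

3 frames: F F F F F F F . . F F . F F → 11 faults.
4 frames: F F F F . . F F F F F F F F → 12 faults.
12 > 11: adding a frame increased faults — Belady's anomaly.

11, 12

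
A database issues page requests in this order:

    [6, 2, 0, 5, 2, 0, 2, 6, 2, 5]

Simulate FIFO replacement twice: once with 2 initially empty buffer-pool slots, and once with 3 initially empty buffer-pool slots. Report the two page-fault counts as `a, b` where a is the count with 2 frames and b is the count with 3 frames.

9, 6

2 frames: F F F F F F . F F F → 9 faults.
3 frames: F F F F . . . F F . → 6 faults.
6 < 9: adding a frame reduced faults, as is typical.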